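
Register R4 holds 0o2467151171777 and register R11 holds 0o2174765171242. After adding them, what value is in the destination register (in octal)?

0o4664136363241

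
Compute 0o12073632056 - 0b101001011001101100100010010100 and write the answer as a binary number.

0b100111100010000110101110011010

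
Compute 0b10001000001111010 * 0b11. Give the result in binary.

0b110011000101101110

Multiply each base-2 digit by 3, carrying:
  0×3 = 0 → write 0
  1×3 = 3 → write 1 carry 1
  0×3+1 = 1 → write 1
  1×3 = 3 → write 1 carry 1
  1×3+1 = 4 → write 0 carry 2
  1×3+2 = 5 → write 1 carry 2
  1×3+2 = 5 → write 1 carry 2
  0×3+2 = 2 → write 0 carry 1
  0×3+1 = 1 → write 1
  0×3 = 0 → write 0
  0×3 = 0 → write 0
  0×3 = 0 → write 0
  1×3 = 3 → write 1 carry 1
  0×3+1 = 1 → write 1
  0×3 = 0 → write 0
  0×3 = 0 → write 0
  1×3 = 3 → write 1 carry 1
  remaining carry: 1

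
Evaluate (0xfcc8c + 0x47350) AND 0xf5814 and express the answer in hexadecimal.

0x41814

Add column by column in base 16, right to left:
  c+0 = c
  8+5 = d
  c+3 = f
  c+7 = 3 carry 1
  f+4+1 = 4 carry 1
  final carry 1
Sum = 0x143fdc; now AND with 0xf5814:
  1&0=0, 4&f=4, 3&5=1, f&8=8, d&1=1, c&4=4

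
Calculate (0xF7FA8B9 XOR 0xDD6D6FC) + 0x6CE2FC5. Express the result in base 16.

0x977AE0A

First 0xF7FA8B9 XOR 0xDD6D6FC = 0x2A97E45.
Add column by column in base 16, right to left:
  5+5 = A
  4+C = 0 carry 1
  E+F+1 = E carry 1
  7+2+1 = A
  9+E = 7 carry 1
  A+C+1 = 7 carry 1
  2+6+1 = 9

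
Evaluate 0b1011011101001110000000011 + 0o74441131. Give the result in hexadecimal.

0b1011011101001110000000011 = 0x16E9C03 in hexadecimal.
0o74441131 = 0xF24259 in hexadecimal.
Add column by column in base 16, right to left:
  3+9 = C
  0+5 = 5
  C+2 = E
  9+4 = D
  E+2 = 0 carry 1
  6+F+1 = 6 carry 1
  1+0+1 = 2

0x260DE5C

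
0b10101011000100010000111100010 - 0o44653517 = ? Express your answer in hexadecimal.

0x14CECA93

0b10101011000100010000111100010 = 0x156221E2 in hexadecimal.
0o44653517 = 0x93574F in hexadecimal.
Subtract column by column in base 16:
  2-F → 3 (borrow)
  E-4-1 → 9
  1-7 → A (borrow)
  2-5-1 → C (borrow)
  2-3-1 → E (borrow)
  6-9-1 → C (borrow)
  5-0-1 → 4
  1-0 → 1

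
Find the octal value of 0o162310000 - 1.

0o162307777

The trailing 4 digits are 0, so subtracting 1 borrows through: they become 7 and the next digit up decrements.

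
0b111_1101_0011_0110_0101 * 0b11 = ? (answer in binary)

0b101110111101000101111

Multiply each base-2 digit by 3, carrying:
  1×3 = 3 → write 1 carry 1
  0×3+1 = 1 → write 1
  1×3 = 3 → write 1 carry 1
  0×3+1 = 1 → write 1
  0×3 = 0 → write 0
  1×3 = 3 → write 1 carry 1
  1×3+1 = 4 → write 0 carry 2
  0×3+2 = 2 → write 0 carry 1
  1×3+1 = 4 → write 0 carry 2
  1×3+2 = 5 → write 1 carry 2
  0×3+2 = 2 → write 0 carry 1
  0×3+1 = 1 → write 1
  1×3 = 3 → write 1 carry 1
  0×3+1 = 1 → write 1
  1×3 = 3 → write 1 carry 1
  1×3+1 = 4 → write 0 carry 2
  1×3+2 = 5 → write 1 carry 2
  1×3+2 = 5 → write 1 carry 2
  1×3+2 = 5 → write 1 carry 2
  remaining carry: 10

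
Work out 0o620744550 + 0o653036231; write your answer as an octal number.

Add column by column in base 8, right to left:
  0+1 = 1
  5+3 = 0 carry 1
  5+2+1 = 0 carry 1
  4+6+1 = 3 carry 1
  4+3+1 = 0 carry 1
  7+0+1 = 0 carry 1
  0+3+1 = 4
  2+5 = 7
  6+6 = 4 carry 1
  final carry 1

0o1474003001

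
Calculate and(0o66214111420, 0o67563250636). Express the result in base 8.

AND each oct digit independently (no carries):
  6&6=6, 6&7=6, 2&5=0, 1&6=0, 4&3=0, 1&2=0, 1&5=1, 1&0=0, 4&6=4, 2&3=2, 0&6=0

0o66000010420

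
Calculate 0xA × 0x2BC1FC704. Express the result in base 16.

Multiply each base-16 digit by 10, carrying:
  4×10 = 40 → write 8 carry 2
  0×10+2 = 2 → write 2
  7×10 = 70 → write 6 carry 4
  C×10+4 = 124 → write C carry 7
  F×10+7 = 157 → write D carry 9
  1×10+9 = 19 → write 3 carry 1
  C×10+1 = 121 → write 9 carry 7
  B×10+7 = 117 → write 5 carry 7
  2×10+7 = 27 → write B carry 1
  remaining carry: 1

0x1B593DC628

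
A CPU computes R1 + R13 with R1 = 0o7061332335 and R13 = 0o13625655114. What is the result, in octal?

0o22707207451

Add column by column in base 8, right to left:
  5+4 = 1 carry 1
  3+1+1 = 5
  3+1 = 4
  2+5 = 7
  3+5 = 0 carry 1
  3+6+1 = 2 carry 1
  1+5+1 = 7
  6+2 = 0 carry 1
  0+6+1 = 7
  7+3 = 2 carry 1
  0+1+1 = 2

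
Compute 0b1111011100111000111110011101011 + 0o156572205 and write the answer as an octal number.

0b1111011100111000111110011101011 = 0o17347076353 in octal.
Add column by column in base 8, right to left:
  3+5 = 0 carry 1
  5+0+1 = 6
  3+2 = 5
  6+2 = 0 carry 1
  7+7+1 = 7 carry 1
  0+5+1 = 6
  7+6 = 5 carry 1
  4+5+1 = 2 carry 1
  3+1+1 = 5
  7+0 = 7
  1+0 = 1

0o17525670560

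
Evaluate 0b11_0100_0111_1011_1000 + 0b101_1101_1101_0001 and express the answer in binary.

0b111010010110001001

Add column by column in base 2, right to left:
  0+1 = 1
  0+0 = 0
  0+0 = 0
  1+0 = 1
  1+1 = 0 carry 1
  1+0+1 = 0 carry 1
  0+1+1 = 0 carry 1
  1+1+1 = 1 carry 1
  1+1+1 = 1 carry 1
  1+0+1 = 0 carry 1
  1+1+1 = 1 carry 1
  0+1+1 = 0 carry 1
  0+1+1 = 0 carry 1
  0+0+1 = 1
  1+1 = 0 carry 1
  0+0+1 = 1
  1+0 = 1
  1+0 = 1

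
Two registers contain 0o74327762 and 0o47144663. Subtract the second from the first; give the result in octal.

0o25163077

Subtract column by column in base 8:
  2-3 → 7 (borrow)
  6-6-1 → 7 (borrow)
  7-6-1 → 0
  7-4 → 3
  2-4 → 6 (borrow)
  3-1-1 → 1
  4-7 → 5 (borrow)
  7-4-1 → 2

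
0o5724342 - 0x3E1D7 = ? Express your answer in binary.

0o5724342 = 0b101111010100011100010 in binary.
0x3E1D7 = 0b111110000111010111 in binary.
Subtract column by column in base 2:
  0-1 → 1 (borrow)
  1-1-1 → 1 (borrow)
  0-1-1 → 0 (borrow)
  0-0-1 → 1 (borrow)
  0-1-1 → 0 (borrow)
  1-0-1 → 0
  1-1 → 0
  1-1 → 0
  0-1 → 1 (borrow)
  0-0-1 → 1 (borrow)
  0-0-1 → 1 (borrow)
  1-0-1 → 0
  0-0 → 0
  1-1 → 0
  0-1 → 1 (borrow)
  1-1-1 → 1 (borrow)
  1-1-1 → 1 (borrow)
  1-1-1 → 1 (borrow)
  1-0-1 → 0
  0-0 → 0
  1-0 → 1

0b100111100011100001011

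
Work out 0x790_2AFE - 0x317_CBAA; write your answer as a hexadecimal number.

0x4785F54

Subtract column by column in base 16:
  E-A → 4
  F-A → 5
  A-B → F (borrow)
  2-C-1 → 5 (borrow)
  0-7-1 → 8 (borrow)
  9-1-1 → 7
  7-3 → 4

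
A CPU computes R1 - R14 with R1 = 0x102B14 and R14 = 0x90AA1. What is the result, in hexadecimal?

Subtract column by column in base 16:
  4-1 → 3
  1-A → 7 (borrow)
  B-A-1 → 0
  2-0 → 2
  0-9 → 7 (borrow)
  1-0-1 → 0

0x72073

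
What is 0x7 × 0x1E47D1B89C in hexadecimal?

Multiply each base-16 digit by 7, carrying:
  C×7 = 84 → write 4 carry 5
  9×7+5 = 68 → write 4 carry 4
  8×7+4 = 60 → write C carry 3
  B×7+3 = 80 → write 0 carry 5
  1×7+5 = 12 → write C
  D×7 = 91 → write B carry 5
  7×7+5 = 54 → write 6 carry 3
  4×7+3 = 31 → write F carry 1
  E×7+1 = 99 → write 3 carry 6
  1×7+6 = 13 → write D

0xD3F6BC0C44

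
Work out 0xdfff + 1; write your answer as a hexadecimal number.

0xe000

The trailing 3 digits are F (max in base 16), so adding 1 cascades: they roll to 0 and the next digit up increments.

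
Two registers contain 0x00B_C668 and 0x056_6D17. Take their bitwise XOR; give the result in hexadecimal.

XOR each hex digit independently (no carries):
  0^0=0, 0^5=5, B^6=D, C^6=A, 6^D=B, 6^1=7, 8^7=F

0x05DAB7F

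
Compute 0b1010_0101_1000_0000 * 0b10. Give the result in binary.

0b10100101100000000

Multiply each base-2 digit by 2, carrying:
  0×2 = 0 → write 0
  0×2 = 0 → write 0
  0×2 = 0 → write 0
  0×2 = 0 → write 0
  0×2 = 0 → write 0
  0×2 = 0 → write 0
  0×2 = 0 → write 0
  1×2 = 2 → write 0 carry 1
  1×2+1 = 3 → write 1 carry 1
  0×2+1 = 1 → write 1
  1×2 = 2 → write 0 carry 1
  0×2+1 = 1 → write 1
  0×2 = 0 → write 0
  1×2 = 2 → write 0 carry 1
  0×2+1 = 1 → write 1
  1×2 = 2 → write 0 carry 1
  remaining carry: 1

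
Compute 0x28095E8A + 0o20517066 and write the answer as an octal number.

0o5022776300

0x28095E8A = 0o5002257212 in octal.
Add column by column in base 8, right to left:
  2+6 = 0 carry 1
  1+6+1 = 0 carry 1
  2+0+1 = 3
  7+7 = 6 carry 1
  5+1+1 = 7
  2+5 = 7
  2+0 = 2
  0+2 = 2
  0+0 = 0
  5+0 = 5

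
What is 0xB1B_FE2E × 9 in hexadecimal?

Multiply each base-16 digit by 9, carrying:
  E×9 = 126 → write E carry 7
  2×9+7 = 25 → write 9 carry 1
  E×9+1 = 127 → write F carry 7
  F×9+7 = 142 → write E carry 8
  B×9+8 = 107 → write B carry 6
  1×9+6 = 15 → write F
  B×9 = 99 → write 3 carry 6
  remaining carry: 6

0x63FBEF9E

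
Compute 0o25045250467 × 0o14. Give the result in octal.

0o374677747224

Multiply each base-8 digit by 12, carrying:
  7×12 = 84 → write 4 carry 10
  6×12+10 = 82 → write 2 carry 10
  4×12+10 = 58 → write 2 carry 7
  0×12+7 = 7 → write 7
  5×12 = 60 → write 4 carry 7
  2×12+7 = 31 → write 7 carry 3
  5×12+3 = 63 → write 7 carry 7
  4×12+7 = 55 → write 7 carry 6
  0×12+6 = 6 → write 6
  5×12 = 60 → write 4 carry 7
  2×12+7 = 31 → write 7 carry 3
  remaining carry: 3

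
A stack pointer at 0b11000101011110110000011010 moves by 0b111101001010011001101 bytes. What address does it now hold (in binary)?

0b11001101001000000011100111

Add column by column in base 2, right to left:
  0+1 = 1
  1+0 = 1
  0+1 = 1
  1+1 = 0 carry 1
  1+0+1 = 0 carry 1
  0+0+1 = 1
  0+1 = 1
  0+1 = 1
  0+0 = 0
  0+0 = 0
  1+1 = 0 carry 1
  1+0+1 = 0 carry 1
  0+1+1 = 0 carry 1
  1+0+1 = 0 carry 1
  1+0+1 = 0 carry 1
  1+1+1 = 1 carry 1
  1+0+1 = 0 carry 1
  0+1+1 = 0 carry 1
  1+1+1 = 1 carry 1
  0+1+1 = 0 carry 1
  1+1+1 = 1 carry 1
  0+0+1 = 1
  0+0 = 0
  0+0 = 0
  1+0 = 1
  1+0 = 1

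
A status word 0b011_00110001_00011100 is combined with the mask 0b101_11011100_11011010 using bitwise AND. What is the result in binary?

AND bit by bit (1 only where both bits are 1):
  0110011000100011100
& 1011101110011011010
= 0010001000000011000

0b0010001000000011000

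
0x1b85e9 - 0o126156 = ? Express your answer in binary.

0x1b85e9 = 0b110111000010111101001 in binary.
0o126156 = 0b1010110001101110 in binary.
Subtract column by column in base 2:
  1-0 → 1
  0-1 → 1 (borrow)
  0-1-1 → 0 (borrow)
  1-1-1 → 1 (borrow)
  0-0-1 → 1 (borrow)
  1-1-1 → 1 (borrow)
  1-1-1 → 1 (borrow)
  1-0-1 → 0
  1-0 → 1
  0-0 → 0
  1-1 → 0
  0-1 → 1 (borrow)
  0-0-1 → 1 (borrow)
  0-1-1 → 0 (borrow)
  0-0-1 → 1 (borrow)
  1-1-1 → 1 (borrow)
  1-0-1 → 0
  1-0 → 1
  0-0 → 0
  1-0 → 1
  1-0 → 1

0b110101101100101111011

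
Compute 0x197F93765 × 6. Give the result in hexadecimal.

0x98FD74C5E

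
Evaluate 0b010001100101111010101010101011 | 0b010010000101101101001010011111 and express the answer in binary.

0b010011100101111111101010111111

OR bit by bit (1 where either bit is 1):
  010001100101111010101010101011
| 010010000101101101001010011111
= 010011100101111111101010111111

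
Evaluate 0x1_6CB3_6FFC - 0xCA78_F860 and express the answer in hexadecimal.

0xA23A779C

Subtract column by column in base 16:
  C-0 → C
  F-6 → 9
  F-8 → 7
  6-F → 7 (borrow)
  3-8-1 → A (borrow)
  B-7-1 → 3
  C-A → 2
  6-C → A (borrow)
  1-0-1 → 0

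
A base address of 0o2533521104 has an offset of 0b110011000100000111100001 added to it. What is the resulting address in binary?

0o2533521104 = 0b10101011011101010001001000100 in binary.
Add column by column in base 2, right to left:
  0+1 = 1
  0+0 = 0
  1+0 = 1
  0+0 = 0
  0+0 = 0
  0+1 = 1
  1+1 = 0 carry 1
  0+1+1 = 0 carry 1
  0+1+1 = 0 carry 1
  1+0+1 = 0 carry 1
  0+0+1 = 1
  0+0 = 0
  0+0 = 0
  1+0 = 1
  0+1 = 1
  1+0 = 1
  0+0 = 0
  1+0 = 1
  1+1 = 0 carry 1
  1+1+1 = 1 carry 1
  0+0+1 = 1
  1+0 = 1
  1+1 = 0 carry 1
  0+1+1 = 0 carry 1
  1+0+1 = 0 carry 1
  0+0+1 = 1
  1+0 = 1
  0+0 = 0
  1+0 = 1

0b10110001110101110010000100101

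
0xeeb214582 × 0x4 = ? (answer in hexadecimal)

Multiply each base-16 digit by 4, carrying:
  2×4 = 8 → write 8
  8×4 = 32 → write 0 carry 2
  5×4+2 = 22 → write 6 carry 1
  4×4+1 = 17 → write 1 carry 1
  1×4+1 = 5 → write 5
  2×4 = 8 → write 8
  b×4 = 44 → write c carry 2
  e×4+2 = 58 → write a carry 3
  e×4+3 = 59 → write b carry 3
  remaining carry: 3

0x3bac851608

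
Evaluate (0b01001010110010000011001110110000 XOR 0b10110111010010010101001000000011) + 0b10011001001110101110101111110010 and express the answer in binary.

0b110010110101111000100110110100101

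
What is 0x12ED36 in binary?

Expand each hex digit to 4 bits: 1=0001 2=0010 E=1110 D=1101 3=0011 6=0110.

0b100101110110100110110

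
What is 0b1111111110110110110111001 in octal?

0o177666671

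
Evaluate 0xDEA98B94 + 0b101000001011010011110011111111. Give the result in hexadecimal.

0b101000001011010011110011111111 = 0x282D3CFF in hexadecimal.
Add column by column in base 16, right to left:
  4+F = 3 carry 1
  9+F+1 = 9 carry 1
  B+C+1 = 8 carry 1
  8+3+1 = C
  9+D = 6 carry 1
  A+2+1 = D
  E+8 = 6 carry 1
  D+2+1 = 0 carry 1
  final carry 1

0x106D6C893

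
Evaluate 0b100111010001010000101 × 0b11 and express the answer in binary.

Multiply each base-2 digit by 3, carrying:
  1×3 = 3 → write 1 carry 1
  0×3+1 = 1 → write 1
  1×3 = 3 → write 1 carry 1
  0×3+1 = 1 → write 1
  0×3 = 0 → write 0
  0×3 = 0 → write 0
  0×3 = 0 → write 0
  1×3 = 3 → write 1 carry 1
  0×3+1 = 1 → write 1
  1×3 = 3 → write 1 carry 1
  0×3+1 = 1 → write 1
  0×3 = 0 → write 0
  0×3 = 0 → write 0
  1×3 = 3 → write 1 carry 1
  0×3+1 = 1 → write 1
  1×3 = 3 → write 1 carry 1
  1×3+1 = 4 → write 0 carry 2
  1×3+2 = 5 → write 1 carry 2
  0×3+2 = 2 → write 0 carry 1
  0×3+1 = 1 → write 1
  1×3 = 3 → write 1 carry 1
  remaining carry: 1

0b1110101110011110001111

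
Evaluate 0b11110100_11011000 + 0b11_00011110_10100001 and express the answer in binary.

Add column by column in base 2, right to left:
  0+1 = 1
  0+0 = 0
  0+0 = 0
  1+0 = 1
  1+0 = 1
  0+1 = 1
  1+0 = 1
  1+1 = 0 carry 1
  0+0+1 = 1
  0+1 = 1
  1+1 = 0 carry 1
  0+1+1 = 0 carry 1
  1+1+1 = 1 carry 1
  1+0+1 = 0 carry 1
  1+0+1 = 0 carry 1
  1+0+1 = 0 carry 1
  0+1+1 = 0 carry 1
  0+1+1 = 0 carry 1
  final carry 1

0b1000001001101111001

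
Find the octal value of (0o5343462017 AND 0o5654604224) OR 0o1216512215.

0o5343462017 AND 0o5654604224 = 0o5240400004.
Then OR with 0o1216512215.

0o5256512215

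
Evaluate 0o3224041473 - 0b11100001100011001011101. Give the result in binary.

0b11001110111110111110011011110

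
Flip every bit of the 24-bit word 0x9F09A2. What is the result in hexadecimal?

Each hex digit d becomes F−d:
  9→6, F→0, 0→F, 9→6, A→5, 2→D

0x60F65D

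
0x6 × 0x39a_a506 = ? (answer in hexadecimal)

0x159fde24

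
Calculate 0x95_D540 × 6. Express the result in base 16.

0x382FF80

Multiply each base-16 digit by 6, carrying:
  0×6 = 0 → write 0
  4×6 = 24 → write 8 carry 1
  5×6+1 = 31 → write F carry 1
  D×6+1 = 79 → write F carry 4
  5×6+4 = 34 → write 2 carry 2
  9×6+2 = 56 → write 8 carry 3
  remaining carry: 3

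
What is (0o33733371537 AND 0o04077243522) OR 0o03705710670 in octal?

0o33733371537 AND 0o04077243522 = 0o00033241522.
Then OR with 0o03705710670.

0o3737751772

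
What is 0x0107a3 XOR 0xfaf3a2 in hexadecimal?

XOR each hex digit independently (no carries):
  0^f=f, 1^a=b, 0^f=f, 7^3=4, a^a=0, 3^2=1

0xfbf401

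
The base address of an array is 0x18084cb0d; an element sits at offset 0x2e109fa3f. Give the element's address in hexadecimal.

Add column by column in base 16, right to left:
  d+f = c carry 1
  0+3+1 = 4
  b+a = 5 carry 1
  c+f+1 = c carry 1
  4+9+1 = e
  8+0 = 8
  0+1 = 1
  8+e = 6 carry 1
  1+2+1 = 4

0x4618ec54c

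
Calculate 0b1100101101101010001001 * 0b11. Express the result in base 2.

0b100110001000111110011011

Multiply each base-2 digit by 3, carrying:
  1×3 = 3 → write 1 carry 1
  0×3+1 = 1 → write 1
  0×3 = 0 → write 0
  1×3 = 3 → write 1 carry 1
  0×3+1 = 1 → write 1
  0×3 = 0 → write 0
  0×3 = 0 → write 0
  1×3 = 3 → write 1 carry 1
  0×3+1 = 1 → write 1
  1×3 = 3 → write 1 carry 1
  0×3+1 = 1 → write 1
  1×3 = 3 → write 1 carry 1
  1×3+1 = 4 → write 0 carry 2
  0×3+2 = 2 → write 0 carry 1
  1×3+1 = 4 → write 0 carry 2
  1×3+2 = 5 → write 1 carry 2
  0×3+2 = 2 → write 0 carry 1
  1×3+1 = 4 → write 0 carry 2
  0×3+2 = 2 → write 0 carry 1
  0×3+1 = 1 → write 1
  1×3 = 3 → write 1 carry 1
  1×3+1 = 4 → write 0 carry 2
  remaining carry: 10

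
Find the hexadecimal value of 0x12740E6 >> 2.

0x49D039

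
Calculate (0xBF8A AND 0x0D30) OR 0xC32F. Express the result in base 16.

0xCF2F

0xBF8A AND 0x0D30 = 0x0D00.
Then OR with 0xC32F.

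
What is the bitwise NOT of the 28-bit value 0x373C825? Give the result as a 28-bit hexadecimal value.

Each hex digit d becomes F−d:
  3→C, 7→8, 3→C, C→3, 8→7, 2→D, 5→A

0xC8C37DA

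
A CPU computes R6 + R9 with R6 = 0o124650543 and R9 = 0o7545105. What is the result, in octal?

0o134415650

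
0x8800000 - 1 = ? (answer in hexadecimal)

0x87FFFFF

The trailing 5 digits are 0, so subtracting 1 borrows through: they become F and the next digit up decrements.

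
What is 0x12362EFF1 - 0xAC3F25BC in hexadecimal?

0x7723CA35

Subtract column by column in base 16:
  1-C → 5 (borrow)
  F-B-1 → 3
  F-5 → A
  E-2 → C
  2-F → 3 (borrow)
  6-3-1 → 2
  3-C → 7 (borrow)
  2-A-1 → 7 (borrow)
  1-0-1 → 0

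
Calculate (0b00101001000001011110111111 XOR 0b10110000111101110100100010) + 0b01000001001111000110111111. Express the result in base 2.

0b11011011001011110001011100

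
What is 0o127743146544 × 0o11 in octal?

Multiply each base-8 digit by 9, carrying:
  4×9 = 36 → write 4 carry 4
  4×9+4 = 40 → write 0 carry 5
  5×9+5 = 50 → write 2 carry 6
  6×9+6 = 60 → write 4 carry 7
  4×9+7 = 43 → write 3 carry 5
  1×9+5 = 14 → write 6 carry 1
  3×9+1 = 28 → write 4 carry 3
  4×9+3 = 39 → write 7 carry 4
  7×9+4 = 67 → write 3 carry 8
  7×9+8 = 71 → write 7 carry 8
  2×9+8 = 26 → write 2 carry 3
  1×9+3 = 12 → write 4 carry 1
  remaining carry: 1

0o1427374634204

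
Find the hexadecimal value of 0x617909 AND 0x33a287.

AND each hex digit independently (no carries):
  6&3=2, 1&3=1, 7&a=2, 9&2=0, 0&8=0, 9&7=1

0x212001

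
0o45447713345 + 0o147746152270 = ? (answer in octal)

0o215416065635

Add column by column in base 8, right to left:
  5+0 = 5
  4+7 = 3 carry 1
  3+2+1 = 6
  3+2 = 5
  1+5 = 6
  7+1 = 0 carry 1
  7+6+1 = 6 carry 1
  4+4+1 = 1 carry 1
  4+7+1 = 4 carry 1
  5+7+1 = 5 carry 1
  4+4+1 = 1 carry 1
  0+1+1 = 2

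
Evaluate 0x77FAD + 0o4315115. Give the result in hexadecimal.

0x1919FA

0o4315115 = 0x119A4D in hexadecimal.
Add column by column in base 16, right to left:
  D+D = A carry 1
  A+4+1 = F
  F+A = 9 carry 1
  7+9+1 = 1 carry 1
  7+1+1 = 9
  0+1 = 1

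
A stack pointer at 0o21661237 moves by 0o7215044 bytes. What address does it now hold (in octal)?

0o31076303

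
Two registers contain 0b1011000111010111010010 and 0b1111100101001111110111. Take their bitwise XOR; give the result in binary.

0b0100100010011000100101

XOR bit by bit (1 where the bits differ):
  1011000111010111010010
^ 1111100101001111110111
= 0100100010011000100101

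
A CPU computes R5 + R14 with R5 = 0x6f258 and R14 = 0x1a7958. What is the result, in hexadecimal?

Add column by column in base 16, right to left:
  8+8 = 0 carry 1
  5+5+1 = b
  2+9 = b
  f+7 = 6 carry 1
  6+a+1 = 1 carry 1
  0+1+1 = 2

0x216bb0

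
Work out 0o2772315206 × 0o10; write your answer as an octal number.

0o27723152060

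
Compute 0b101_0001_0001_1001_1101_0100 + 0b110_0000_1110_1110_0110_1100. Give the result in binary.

Add column by column in base 2, right to left:
  0+0 = 0
  0+0 = 0
  1+1 = 0 carry 1
  0+1+1 = 0 carry 1
  1+0+1 = 0 carry 1
  0+1+1 = 0 carry 1
  1+1+1 = 1 carry 1
  1+0+1 = 0 carry 1
  1+0+1 = 0 carry 1
  0+1+1 = 0 carry 1
  0+1+1 = 0 carry 1
  1+1+1 = 1 carry 1
  1+0+1 = 0 carry 1
  0+1+1 = 0 carry 1
  0+1+1 = 0 carry 1
  0+1+1 = 0 carry 1
  1+0+1 = 0 carry 1
  0+0+1 = 1
  0+0 = 0
  0+0 = 0
  1+0 = 1
  0+1 = 1
  1+1 = 0 carry 1
  final carry 1

0b101100100000100001000000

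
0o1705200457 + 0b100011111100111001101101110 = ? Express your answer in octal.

0o2344672235

0b100011111100111001101101110 = 0o437471556 in octal.
Add column by column in base 8, right to left:
  7+6 = 5 carry 1
  5+5+1 = 3 carry 1
  4+5+1 = 2 carry 1
  0+1+1 = 2
  0+7 = 7
  2+4 = 6
  5+7 = 4 carry 1
  0+3+1 = 4
  7+4 = 3 carry 1
  1+0+1 = 2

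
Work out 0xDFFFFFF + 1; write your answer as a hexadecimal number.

0xE000000

The trailing 6 digits are F (max in base 16), so adding 1 cascades: they roll to 0 and the next digit up increments.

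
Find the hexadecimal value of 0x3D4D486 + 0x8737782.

Add column by column in base 16, right to left:
  6+2 = 8
  8+8 = 0 carry 1
  4+7+1 = C
  D+7 = 4 carry 1
  4+3+1 = 8
  D+7 = 4 carry 1
  3+8+1 = C

0xC484C08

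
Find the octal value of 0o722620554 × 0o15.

0o13664131174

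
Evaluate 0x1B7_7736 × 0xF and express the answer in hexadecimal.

0x19BFFC2A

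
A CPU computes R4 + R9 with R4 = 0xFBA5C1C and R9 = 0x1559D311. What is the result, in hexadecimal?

0x25142F2D

Add column by column in base 16, right to left:
  C+1 = D
  1+1 = 2
  C+3 = F
  5+D = 2 carry 1
  A+9+1 = 4 carry 1
  B+5+1 = 1 carry 1
  F+5+1 = 5 carry 1
  0+1+1 = 2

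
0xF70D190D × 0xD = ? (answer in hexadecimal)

Multiply each base-16 digit by 13, carrying:
  D×13 = 169 → write 9 carry 10
  0×13+10 = 10 → write A
  9×13 = 117 → write 5 carry 7
  1×13+7 = 20 → write 4 carry 1
  D×13+1 = 170 → write A carry 10
  0×13+10 = 10 → write A
  7×13 = 91 → write B carry 5
  F×13+5 = 200 → write 8 carry 12
  remaining carry: C

0xC8BAA45A9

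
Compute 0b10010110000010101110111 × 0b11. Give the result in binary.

0b111000010001000001100101

Multiply each base-2 digit by 3, carrying:
  1×3 = 3 → write 1 carry 1
  1×3+1 = 4 → write 0 carry 2
  1×3+2 = 5 → write 1 carry 2
  0×3+2 = 2 → write 0 carry 1
  1×3+1 = 4 → write 0 carry 2
  1×3+2 = 5 → write 1 carry 2
  1×3+2 = 5 → write 1 carry 2
  0×3+2 = 2 → write 0 carry 1
  1×3+1 = 4 → write 0 carry 2
  0×3+2 = 2 → write 0 carry 1
  1×3+1 = 4 → write 0 carry 2
  0×3+2 = 2 → write 0 carry 1
  0×3+1 = 1 → write 1
  0×3 = 0 → write 0
  0×3 = 0 → write 0
  0×3 = 0 → write 0
  1×3 = 3 → write 1 carry 1
  1×3+1 = 4 → write 0 carry 2
  0×3+2 = 2 → write 0 carry 1
  1×3+1 = 4 → write 0 carry 2
  0×3+2 = 2 → write 0 carry 1
  0×3+1 = 1 → write 1
  1×3 = 3 → write 1 carry 1
  remaining carry: 1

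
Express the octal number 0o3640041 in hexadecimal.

Each octal digit is 3 bits: 3=011 6=110 4=100 0=000 0=000 4=100 1=001.
Group the bits into nibbles: 1111 0100 0000 0010 0001 → F4021.

0xF4021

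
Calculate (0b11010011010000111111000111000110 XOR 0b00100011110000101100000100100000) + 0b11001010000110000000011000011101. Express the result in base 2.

0b110111010100110010011011100000011

First 0b11010011010000111111000111000110 XOR 0b00100011110000101100000100100000 = 0b11110000100000010011000011100110.
Add column by column in base 2, right to left:
  0+1 = 1
  1+0 = 1
  1+1 = 0 carry 1
  0+1+1 = 0 carry 1
  0+1+1 = 0 carry 1
  1+0+1 = 0 carry 1
  1+0+1 = 0 carry 1
  1+0+1 = 0 carry 1
  0+0+1 = 1
  0+1 = 1
  0+1 = 1
  0+0 = 0
  1+0 = 1
  1+0 = 1
  0+0 = 0
  0+0 = 0
  1+0 = 1
  0+0 = 0
  0+0 = 0
  0+1 = 1
  0+1 = 1
  0+0 = 0
  0+0 = 0
  1+0 = 1
  0+0 = 0
  0+1 = 1
  0+0 = 0
  0+1 = 1
  1+0 = 1
  1+0 = 1
  1+1 = 0 carry 1
  1+1+1 = 1 carry 1
  final carry 1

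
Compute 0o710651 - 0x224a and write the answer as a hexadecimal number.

0x36f5f

0o710651 = 0x391a9 in hexadecimal.
Subtract column by column in base 16:
  9-a → f (borrow)
  a-4-1 → 5
  1-2 → f (borrow)
  9-2-1 → 6
  3-0 → 3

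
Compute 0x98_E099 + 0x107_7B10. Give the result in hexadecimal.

Add column by column in base 16, right to left:
  9+0 = 9
  9+1 = A
  0+B = B
  E+7 = 5 carry 1
  8+7+1 = 0 carry 1
  9+0+1 = A
  0+1 = 1

0x1A05BA9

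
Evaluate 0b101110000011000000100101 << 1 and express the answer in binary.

Left shift by 1: append 1 zero bit.

0b1011100000110000001001010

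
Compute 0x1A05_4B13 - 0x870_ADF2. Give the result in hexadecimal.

0x11949D21

Subtract column by column in base 16:
  3-2 → 1
  1-F → 2 (borrow)
  B-D-1 → D (borrow)
  4-A-1 → 9 (borrow)
  5-0-1 → 4
  0-7 → 9 (borrow)
  A-8-1 → 1
  1-0 → 1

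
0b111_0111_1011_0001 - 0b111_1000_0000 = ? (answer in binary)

0b111000000110001

Subtract column by column in base 2:
  1-0 → 1
  0-0 → 0
  0-0 → 0
  0-0 → 0
  1-0 → 1
  1-0 → 1
  0-0 → 0
  1-1 → 0
  1-1 → 0
  1-1 → 0
  1-1 → 0
  0-0 → 0
  1-0 → 1
  1-0 → 1
  1-0 → 1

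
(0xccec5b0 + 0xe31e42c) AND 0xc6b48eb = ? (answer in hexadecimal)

0x80008c8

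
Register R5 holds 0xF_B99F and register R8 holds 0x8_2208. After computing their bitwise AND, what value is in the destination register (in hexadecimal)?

0x82008

AND each hex digit independently (no carries):
  F&8=8, B&2=2, 9&2=0, 9&0=0, F&8=8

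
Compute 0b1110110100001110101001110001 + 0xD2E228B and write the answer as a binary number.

0b11011111111110000110011111100

0xD2E228B = 0b1101001011100010001010001011 in binary.
Add column by column in base 2, right to left:
  1+1 = 0 carry 1
  0+1+1 = 0 carry 1
  0+0+1 = 1
  0+1 = 1
  1+0 = 1
  1+0 = 1
  1+0 = 1
  0+1 = 1
  0+0 = 0
  1+1 = 0 carry 1
  0+0+1 = 1
  1+0 = 1
  0+0 = 0
  1+1 = 0 carry 1
  1+0+1 = 0 carry 1
  1+0+1 = 0 carry 1
  0+0+1 = 1
  0+1 = 1
  0+1 = 1
  0+1 = 1
  1+0 = 1
  0+1 = 1
  1+0 = 1
  1+0 = 1
  0+1 = 1
  1+0 = 1
  1+1 = 0 carry 1
  1+1+1 = 1 carry 1
  final carry 1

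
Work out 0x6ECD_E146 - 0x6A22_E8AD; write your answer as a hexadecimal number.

Subtract column by column in base 16:
  6-D → 9 (borrow)
  4-A-1 → 9 (borrow)
  1-8-1 → 8 (borrow)
  E-E-1 → F (borrow)
  D-2-1 → A
  C-2 → A
  E-A → 4
  6-6 → 0

0x4AAF899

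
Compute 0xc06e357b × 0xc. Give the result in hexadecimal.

0x9052a81c4

Multiply each base-16 digit by 12, carrying:
  b×12 = 132 → write 4 carry 8
  7×12+8 = 92 → write c carry 5
  5×12+5 = 65 → write 1 carry 4
  3×12+4 = 40 → write 8 carry 2
  e×12+2 = 170 → write a carry 10
  6×12+10 = 82 → write 2 carry 5
  0×12+5 = 5 → write 5
  c×12 = 144 → write 0 carry 9
  remaining carry: 9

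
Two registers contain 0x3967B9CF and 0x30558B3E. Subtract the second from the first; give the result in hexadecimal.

Subtract column by column in base 16:
  F-E → 1
  C-3 → 9
  9-B → E (borrow)
  B-8-1 → 2
  7-5 → 2
  6-5 → 1
  9-0 → 9
  3-3 → 0

0x9122E91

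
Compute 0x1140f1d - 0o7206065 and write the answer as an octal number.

0o75601350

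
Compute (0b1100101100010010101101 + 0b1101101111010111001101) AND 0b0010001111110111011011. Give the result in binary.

Add column by column in base 2, right to left:
  1+1 = 0 carry 1
  0+0+1 = 1
  1+1 = 0 carry 1
  1+1+1 = 1 carry 1
  0+0+1 = 1
  1+0 = 1
  0+1 = 1
  1+1 = 0 carry 1
  0+1+1 = 0 carry 1
  0+0+1 = 1
  1+1 = 0 carry 1
  0+0+1 = 1
  0+1 = 1
  0+1 = 1
  1+1 = 0 carry 1
  1+1+1 = 1 carry 1
  0+0+1 = 1
  1+1 = 0 carry 1
  0+1+1 = 0 carry 1
  0+0+1 = 1
  1+1 = 0 carry 1
  1+1+1 = 1 carry 1
  final carry 1
Sum = 0b11010011011101001111010; now AND with 0b0010001111110111011011:
  11010011011101001111010
& 00010001111110111011011
= 00010001011100001011010

0b10001011100001011010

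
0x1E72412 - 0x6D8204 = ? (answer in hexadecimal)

0x179A20E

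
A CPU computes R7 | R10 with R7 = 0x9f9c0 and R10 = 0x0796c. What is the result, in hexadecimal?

0x9f9ec

OR each hex digit independently (no carries):
  9|0=9, f|7=f, 9|9=9, c|6=e, 0|c=c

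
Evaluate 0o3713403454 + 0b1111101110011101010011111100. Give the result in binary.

0b101110111001111101110000101000

0o3713403454 = 0b11111001011100000011100101100 in binary.
Add column by column in base 2, right to left:
  0+0 = 0
  0+0 = 0
  1+1 = 0 carry 1
  1+1+1 = 1 carry 1
  0+1+1 = 0 carry 1
  1+1+1 = 1 carry 1
  0+1+1 = 0 carry 1
  0+1+1 = 0 carry 1
  1+0+1 = 0 carry 1
  1+0+1 = 0 carry 1
  1+1+1 = 1 carry 1
  0+0+1 = 1
  0+1 = 1
  0+0 = 0
  0+1 = 1
  0+1 = 1
  0+1 = 1
  1+0 = 1
  1+0 = 1
  1+1 = 0 carry 1
  0+1+1 = 0 carry 1
  1+1+1 = 1 carry 1
  0+0+1 = 1
  0+1 = 1
  1+1 = 0 carry 1
  1+1+1 = 1 carry 1
  1+1+1 = 1 carry 1
  1+1+1 = 1 carry 1
  1+0+1 = 0 carry 1
  final carry 1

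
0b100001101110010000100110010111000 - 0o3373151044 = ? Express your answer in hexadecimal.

0xF1DB7A94

0b100001101110010000100110010111000 = 0x10DC84CB8 in hexadecimal.
0o3373151044 = 0x1BECD224 in hexadecimal.
Subtract column by column in base 16:
  8-4 → 4
  B-2 → 9
  C-2 → A
  4-D → 7 (borrow)
  8-C-1 → B (borrow)
  C-E-1 → D (borrow)
  D-B-1 → 1
  0-1 → F (borrow)
  1-0-1 → 0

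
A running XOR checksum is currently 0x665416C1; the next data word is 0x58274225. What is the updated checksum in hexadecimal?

0x3E7354E4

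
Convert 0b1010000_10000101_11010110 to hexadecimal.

0x5085d6

Group the bits into nibbles: 0101 0000 1000 0101 1101 0110 → 5085d6.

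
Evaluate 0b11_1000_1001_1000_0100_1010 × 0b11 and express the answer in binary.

0b101010011100100011011110

Multiply each base-2 digit by 3, carrying:
  0×3 = 0 → write 0
  1×3 = 3 → write 1 carry 1
  0×3+1 = 1 → write 1
  1×3 = 3 → write 1 carry 1
  0×3+1 = 1 → write 1
  0×3 = 0 → write 0
  1×3 = 3 → write 1 carry 1
  0×3+1 = 1 → write 1
  0×3 = 0 → write 0
  0×3 = 0 → write 0
  0×3 = 0 → write 0
  1×3 = 3 → write 1 carry 1
  1×3+1 = 4 → write 0 carry 2
  0×3+2 = 2 → write 0 carry 1
  0×3+1 = 1 → write 1
  1×3 = 3 → write 1 carry 1
  0×3+1 = 1 → write 1
  0×3 = 0 → write 0
  0×3 = 0 → write 0
  1×3 = 3 → write 1 carry 1
  1×3+1 = 4 → write 0 carry 2
  1×3+2 = 5 → write 1 carry 2
  remaining carry: 10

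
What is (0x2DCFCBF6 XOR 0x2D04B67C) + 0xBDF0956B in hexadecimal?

First 0x2DCFCBF6 XOR 0x2D04B67C = 0x00CB7D8A.
Add column by column in base 16, right to left:
  A+B = 5 carry 1
  8+6+1 = F
  D+5 = 2 carry 1
  7+9+1 = 1 carry 1
  B+0+1 = C
  C+F = B carry 1
  0+D+1 = E
  0+B = B

0xBEBC12F5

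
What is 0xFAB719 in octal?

0o76533431

Expand each hex digit to 4 bits: F=1111 A=1010 B=1011 7=0111 1=0001 9=1001.
Group the bits in threes: 111 110 101 011 011 100 011 001 → 76533431.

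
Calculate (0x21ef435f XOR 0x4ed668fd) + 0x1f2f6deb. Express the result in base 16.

First 0x21ef435f XOR 0x4ed668fd = 0x6f392ba2.
Add column by column in base 16, right to left:
  2+b = d
  a+e = 8 carry 1
  b+d+1 = 9 carry 1
  2+6+1 = 9
  9+f = 8 carry 1
  3+2+1 = 6
  f+f = e carry 1
  6+1+1 = 8

0x8e68998d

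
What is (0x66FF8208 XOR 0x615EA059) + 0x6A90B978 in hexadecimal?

First 0x66FF8208 XOR 0x615EA059 = 0x07A12251.
Add column by column in base 16, right to left:
  1+8 = 9
  5+7 = C
  2+9 = B
  2+B = D
  1+0 = 1
  A+9 = 3 carry 1
  7+A+1 = 2 carry 1
  0+6+1 = 7

0x7231DBC9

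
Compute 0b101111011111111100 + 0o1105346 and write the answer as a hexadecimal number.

0b101111011111111100 = 0x2F7FC in hexadecimal.
0o1105346 = 0x48AE6 in hexadecimal.
Add column by column in base 16, right to left:
  C+6 = 2 carry 1
  F+E+1 = E carry 1
  7+A+1 = 2 carry 1
  F+8+1 = 8 carry 1
  2+4+1 = 7

0x782E2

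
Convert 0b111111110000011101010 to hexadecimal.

0x1fe0ea

Group the bits into nibbles: 0001 1111 1110 0000 1110 1010 → 1fe0ea.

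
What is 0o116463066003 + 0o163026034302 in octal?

Add column by column in base 8, right to left:
  3+2 = 5
  0+0 = 0
  0+3 = 3
  6+4 = 2 carry 1
  6+3+1 = 2 carry 1
  0+0+1 = 1
  3+6 = 1 carry 1
  6+2+1 = 1 carry 1
  4+0+1 = 5
  6+3 = 1 carry 1
  1+6+1 = 0 carry 1
  1+1+1 = 3

0o301511122305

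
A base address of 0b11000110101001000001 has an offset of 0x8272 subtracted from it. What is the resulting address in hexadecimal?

0b11000110101001000001 = 0xC6A41 in hexadecimal.
Subtract column by column in base 16:
  1-2 → F (borrow)
  4-7-1 → C (borrow)
  A-2-1 → 7
  6-8 → E (borrow)
  C-0-1 → B

0xBE7CF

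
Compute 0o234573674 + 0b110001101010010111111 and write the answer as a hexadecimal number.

0o234573674 = 0x272F7BC in hexadecimal.
0b110001101010010111111 = 0x18D4BF in hexadecimal.
Add column by column in base 16, right to left:
  C+F = B carry 1
  B+B+1 = 7 carry 1
  7+4+1 = C
  F+D = C carry 1
  2+8+1 = B
  7+1 = 8
  2+0 = 2

0x28BCC7B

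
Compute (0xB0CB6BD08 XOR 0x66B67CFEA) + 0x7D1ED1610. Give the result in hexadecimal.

First 0xB0CB6BD08 XOR 0x66B67CFEA = 0xD67D172E2.
Add column by column in base 16, right to left:
  2+0 = 2
  E+1 = F
  2+6 = 8
  7+1 = 8
  1+D = E
  D+E = B carry 1
  7+1+1 = 9
  6+D = 3 carry 1
  D+7+1 = 5 carry 1
  final carry 1

0x1539BE88F2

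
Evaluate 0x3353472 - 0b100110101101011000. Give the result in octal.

0x3353472 = 0o315232162 in octal.
0b100110101101011000 = 0o465530 in octal.
Subtract column by column in base 8:
  2-0 → 2
  6-3 → 3
  1-5 → 4 (borrow)
  2-5-1 → 4 (borrow)
  3-6-1 → 4 (borrow)
  2-4-1 → 5 (borrow)
  5-0-1 → 4
  1-0 → 1
  3-0 → 3

0o314544432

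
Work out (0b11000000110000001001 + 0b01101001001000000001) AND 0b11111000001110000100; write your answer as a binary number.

0b101000001000000000

Add column by column in base 2, right to left:
  1+1 = 0 carry 1
  0+0+1 = 1
  0+0 = 0
  1+0 = 1
  0+0 = 0
  0+0 = 0
  0+0 = 0
  0+0 = 0
  0+0 = 0
  0+1 = 1
  1+0 = 1
  1+0 = 1
  0+1 = 1
  0+0 = 0
  0+0 = 0
  0+1 = 1
  0+0 = 0
  0+1 = 1
  1+1 = 0 carry 1
  1+0+1 = 0 carry 1
  final carry 1
Sum = 0b100101001111000001010; now AND with 0b11111000001110000100:
  100101001111000001010
& 011111000001110000100
= 000101000001000000000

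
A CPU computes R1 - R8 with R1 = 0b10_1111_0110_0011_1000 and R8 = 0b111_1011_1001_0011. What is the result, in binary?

0b100111101010100101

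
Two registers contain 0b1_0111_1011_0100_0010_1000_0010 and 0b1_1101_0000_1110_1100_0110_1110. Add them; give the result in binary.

0b11010011000010111011110000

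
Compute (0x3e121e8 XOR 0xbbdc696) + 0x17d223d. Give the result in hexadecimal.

First 0x3e121e8 XOR 0xbbdc696 = 0x85ce77e.
Add column by column in base 16, right to left:
  e+d = b carry 1
  7+3+1 = b
  7+2 = 9
  e+2 = 0 carry 1
  c+d+1 = a carry 1
  5+7+1 = d
  8+1 = 9

0x9da09bb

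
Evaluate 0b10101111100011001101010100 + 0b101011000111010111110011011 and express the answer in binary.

0b1000001000011110001011101111

Add column by column in base 2, right to left:
  0+1 = 1
  0+1 = 1
  1+0 = 1
  0+1 = 1
  1+1 = 0 carry 1
  0+0+1 = 1
  1+0 = 1
  0+1 = 1
  1+1 = 0 carry 1
  1+1+1 = 1 carry 1
  0+1+1 = 0 carry 1
  0+1+1 = 0 carry 1
  1+0+1 = 0 carry 1
  1+1+1 = 1 carry 1
  0+0+1 = 1
  0+1 = 1
  0+1 = 1
  1+1 = 0 carry 1
  1+0+1 = 0 carry 1
  1+0+1 = 0 carry 1
  1+0+1 = 0 carry 1
  1+1+1 = 1 carry 1
  0+1+1 = 0 carry 1
  1+0+1 = 0 carry 1
  0+1+1 = 0 carry 1
  1+0+1 = 0 carry 1
  0+1+1 = 0 carry 1
  final carry 1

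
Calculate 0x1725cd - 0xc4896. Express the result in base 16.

0xadd37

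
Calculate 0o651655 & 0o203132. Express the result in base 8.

0o201010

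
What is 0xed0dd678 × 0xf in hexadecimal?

Multiply each base-16 digit by 15, carrying:
  8×15 = 120 → write 8 carry 7
  7×15+7 = 112 → write 0 carry 7
  6×15+7 = 97 → write 1 carry 6
  d×15+6 = 201 → write 9 carry 12
  d×15+12 = 207 → write f carry 12
  0×15+12 = 12 → write c
  d×15 = 195 → write 3 carry 12
  e×15+12 = 222 → write e carry 13
  remaining carry: d

0xde3cf9108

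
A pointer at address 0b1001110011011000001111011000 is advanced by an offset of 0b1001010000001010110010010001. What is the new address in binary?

0b10011000011100011000001101001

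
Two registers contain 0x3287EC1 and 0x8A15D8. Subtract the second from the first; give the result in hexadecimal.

Subtract column by column in base 16:
  1-8 → 9 (borrow)
  C-D-1 → E (borrow)
  E-5-1 → 8
  7-1 → 6
  8-A → E (borrow)
  2-8-1 → 9 (borrow)
  3-0-1 → 2

0x29E68E9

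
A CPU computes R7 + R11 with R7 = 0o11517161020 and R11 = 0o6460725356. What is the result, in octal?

0o20200106376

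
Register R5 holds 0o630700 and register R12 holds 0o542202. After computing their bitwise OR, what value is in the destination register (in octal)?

0o772702

OR each oct digit independently (no carries):
  6|5=7, 3|4=7, 0|2=2, 7|2=7, 0|0=0, 0|2=2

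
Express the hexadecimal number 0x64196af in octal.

0o620313257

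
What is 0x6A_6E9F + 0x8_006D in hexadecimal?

Add column by column in base 16, right to left:
  F+D = C carry 1
  9+6+1 = 0 carry 1
  E+0+1 = F
  6+0 = 6
  A+8 = 2 carry 1
  6+0+1 = 7

0x726F0C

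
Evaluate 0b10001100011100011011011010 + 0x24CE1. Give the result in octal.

0o215011673

0b10001100011100011011011010 = 0o214343332 in octal.
0x24CE1 = 0o446341 in octal.
Add column by column in base 8, right to left:
  2+1 = 3
  3+4 = 7
  3+3 = 6
  3+6 = 1 carry 1
  4+4+1 = 1 carry 1
  3+4+1 = 0 carry 1
  4+0+1 = 5
  1+0 = 1
  2+0 = 2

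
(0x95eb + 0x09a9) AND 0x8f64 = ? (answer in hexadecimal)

0x8f04

Add column by column in base 16, right to left:
  b+9 = 4 carry 1
  e+a+1 = 9 carry 1
  5+9+1 = f
  9+0 = 9
Sum = 0x9f94; now AND with 0x8f64:
  9&8=8, f&f=f, 9&6=0, 4&4=4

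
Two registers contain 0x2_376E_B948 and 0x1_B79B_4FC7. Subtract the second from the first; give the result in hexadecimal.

0x7FD36981

Subtract column by column in base 16:
  8-7 → 1
  4-C → 8 (borrow)
  9-F-1 → 9 (borrow)
  B-4-1 → 6
  E-B → 3
  6-9 → D (borrow)
  7-7-1 → F (borrow)
  3-B-1 → 7 (borrow)
  2-1-1 → 0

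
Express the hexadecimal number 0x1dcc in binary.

0b1110111001100

Expand each hex digit to 4 bits: 1=0001 d=1101 c=1100 c=1100.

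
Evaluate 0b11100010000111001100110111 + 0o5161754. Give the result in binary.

0b11100111010101011100100011

0o5161754 = 0b101001110001111101100 in binary.
Add column by column in base 2, right to left:
  1+0 = 1
  1+0 = 1
  1+1 = 0 carry 1
  0+1+1 = 0 carry 1
  1+0+1 = 0 carry 1
  1+1+1 = 1 carry 1
  0+1+1 = 0 carry 1
  0+1+1 = 0 carry 1
  1+1+1 = 1 carry 1
  1+1+1 = 1 carry 1
  0+0+1 = 1
  0+0 = 0
  1+0 = 1
  1+1 = 0 carry 1
  1+1+1 = 1 carry 1
  0+1+1 = 0 carry 1
  0+0+1 = 1
  0+0 = 0
  0+1 = 1
  1+0 = 1
  0+1 = 1
  0+0 = 0
  0+0 = 0
  1+0 = 1
  1+0 = 1
  1+0 = 1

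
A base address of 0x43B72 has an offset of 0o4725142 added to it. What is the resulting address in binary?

0x43B72 = 0b1000011101101110010 in binary.
0o4725142 = 0b100111010101001100010 in binary.
Add column by column in base 2, right to left:
  0+0 = 0
  1+1 = 0 carry 1
  0+0+1 = 1
  0+0 = 0
  1+0 = 1
  1+1 = 0 carry 1
  1+1+1 = 1 carry 1
  0+0+1 = 1
  1+0 = 1
  1+1 = 0 carry 1
  0+0+1 = 1
  1+1 = 0 carry 1
  1+0+1 = 0 carry 1
  1+1+1 = 1 carry 1
  0+0+1 = 1
  0+1 = 1
  0+1 = 1
  0+1 = 1
  1+0 = 1
  0+0 = 0
  0+1 = 1

0b101111110010111010100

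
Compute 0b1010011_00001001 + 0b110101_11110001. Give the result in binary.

Add column by column in base 2, right to left:
  1+1 = 0 carry 1
  0+0+1 = 1
  0+0 = 0
  1+0 = 1
  0+1 = 1
  0+1 = 1
  0+1 = 1
  0+1 = 1
  1+1 = 0 carry 1
  1+0+1 = 0 carry 1
  0+1+1 = 0 carry 1
  0+0+1 = 1
  1+1 = 0 carry 1
  0+1+1 = 0 carry 1
  1+0+1 = 0 carry 1
  final carry 1

0b1000100011111010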